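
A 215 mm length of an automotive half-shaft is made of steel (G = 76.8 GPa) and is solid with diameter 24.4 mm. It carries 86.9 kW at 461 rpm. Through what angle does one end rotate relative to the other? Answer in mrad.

ω = 2π·461/60 = 48.28 rad/s, so T = P/ω = 86.9×10³ / 48.28 = 1800 N·m.
J = πd⁴/32 = π(0.0244)⁴/32 = 3.480×10^-8 m⁴.
θ = T·L/(G·J) = 1800 × 0.215 / (76.8×10⁹ × 3.480×10^-8) = 0.1448 rad.

145 mrad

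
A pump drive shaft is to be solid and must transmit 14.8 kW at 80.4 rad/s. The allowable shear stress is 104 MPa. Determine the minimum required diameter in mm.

ω = 80.4 rad/s, so T = P/ω = 14.8×10³ / 80.40 = 184.1 N·m.
For a solid shaft τ_max = 16T/(πd³), so d = (16T/(π τ_allow))^(1/3) = (16·184.1/(π·1.04×10^8))^(1/3) = 0.02081 m.

20.8 mm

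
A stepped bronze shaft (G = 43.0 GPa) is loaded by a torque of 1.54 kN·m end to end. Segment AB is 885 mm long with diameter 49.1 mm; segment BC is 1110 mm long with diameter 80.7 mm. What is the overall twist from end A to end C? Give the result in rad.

0.0651 rad

J_AB = π(0.0491)⁴/32 = 5.71×10^-7 m⁴; J_BC = π(0.0807)⁴/32 = 4.16×10^-6 m⁴.
θ = (T/G)·Σ L_i/J_i = (1540/43.0×10⁹)·(0.885/5.71×10^-7 + 1.11/4.16×10^-6) = 0.06510 rad.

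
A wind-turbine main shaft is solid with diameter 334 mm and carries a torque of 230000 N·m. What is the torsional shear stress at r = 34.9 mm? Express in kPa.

J = πd⁴/32 = π(0.334)⁴/32 = 1.222×10^-3 m⁴.
Shear stress varies linearly with radius: τ = T·r/J = 230000 × 0.0349 / 1.222×10^-3 = 6.570×10^6 Pa.

6570 kPa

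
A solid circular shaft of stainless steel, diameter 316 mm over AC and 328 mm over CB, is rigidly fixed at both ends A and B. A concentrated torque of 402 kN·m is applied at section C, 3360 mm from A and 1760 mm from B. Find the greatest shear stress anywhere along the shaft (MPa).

Compatibility: T_A·a/J_AC = T_B·b/J_CB with T_A + T_B = T₀.
J_AC = 9.79×10^-4 m⁴, J_CB = 1.14×10^-3 m⁴, so T_A = T₀·(J_AC/a)/((J_AC/a)+(J_CB/b)) = 125000 N·m, T_B = 277000 N·m.
τ in each portion: τ_AC = 2.02×10^7 Pa, τ_CB = 4.00×10^7 Pa; maximum is in CB.
τ_max = T_CB·r/J = 277000·0.164/1.14×10^-3 = 3.998×10^7 Pa.

40.0 MPa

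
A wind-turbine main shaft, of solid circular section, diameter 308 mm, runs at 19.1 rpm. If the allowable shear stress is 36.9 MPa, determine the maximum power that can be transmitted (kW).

J = πd⁴/32 = π(0.308)⁴/32 = 8.835×10^-4 m⁴.
T_max = τ_allow·J/r = 3.69×10^7 × 8.835×10^-4 / 0.154 = 211700 N·m.
ω = 2π·19.1/60 = 2.000 rad/s, so P_max = T_max·ω = 4.234×10^5 W.

423 kW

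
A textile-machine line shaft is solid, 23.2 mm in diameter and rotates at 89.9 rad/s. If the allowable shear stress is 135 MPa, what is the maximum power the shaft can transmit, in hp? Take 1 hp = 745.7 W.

39.9 hp

J = πd⁴/32 = π(0.0232)⁴/32 = 2.844×10^-8 m⁴.
T_max = τ_allow·J/r = 1.35×10^8 × 2.844×10^-8 / 0.0116 = 331.0 N·m.
ω = 89.9 rad/s, so P_max = T_max·ω = 2.976×10^4 W.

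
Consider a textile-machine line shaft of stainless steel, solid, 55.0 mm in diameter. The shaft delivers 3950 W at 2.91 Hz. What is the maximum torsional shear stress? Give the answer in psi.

959 psi

ω = 2π·2.91 = 18.28 rad/s, so T = P/ω = 3950 / 18.28 = 216.0 N·m.
J = πd⁴/32 = π(0.0550)⁴/32 = 8.984×10^-7 m⁴.
τ_max = T·r/J = 216.0 × 0.0275 / 8.984×10^-7 = 6.613×10^6 Pa.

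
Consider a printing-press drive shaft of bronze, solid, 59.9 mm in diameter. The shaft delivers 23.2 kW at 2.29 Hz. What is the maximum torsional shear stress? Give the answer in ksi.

5.54 ksi

ω = 2π·2.29 = 14.39 rad/s, so T = P/ω = 23.2×10³ / 14.39 = 1612 N·m.
J = πd⁴/32 = π(0.0599)⁴/32 = 1.264×10^-6 m⁴.
τ_max = T·r/J = 1612 × 0.0300 / 1.264×10^-6 = 3.821×10^7 Pa.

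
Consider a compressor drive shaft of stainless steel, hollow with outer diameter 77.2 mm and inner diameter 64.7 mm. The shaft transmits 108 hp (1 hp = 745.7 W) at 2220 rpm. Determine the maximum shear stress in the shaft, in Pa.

7.57e6 Pa

ω = 2π·2220/60 = 232.5 rad/s, so T = P/ω = 108×745.7 / 232.5 = 346.4 N·m.
J = π(d_o⁴ − d_i⁴)/32 = π(0.0772⁴ − 0.0647⁴)/32 = 1.767×10^-6 m⁴.
τ_max = T·r/J = 346.4 × 0.0386 / 1.767×10^-6 = 7.568×10^6 Pa.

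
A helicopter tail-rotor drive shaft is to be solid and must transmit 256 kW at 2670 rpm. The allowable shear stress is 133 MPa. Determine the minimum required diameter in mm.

ω = 2π·2670/60 = 279.6 rad/s, so T = P/ω = 256×10³ / 279.6 = 915.6 N·m.
For a solid shaft τ_max = 16T/(πd³), so d = (16T/(π τ_allow))^(1/3) = (16·915.6/(π·1.33×10^8))^(1/3) = 0.03273 m.

32.7 mm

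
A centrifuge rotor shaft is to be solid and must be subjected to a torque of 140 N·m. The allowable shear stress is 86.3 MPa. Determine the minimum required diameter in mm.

For a solid shaft τ_max = 16T/(πd³), so d = (16T/(π τ_allow))^(1/3) = (16·140.0/(π·8.63×10^7))^(1/3) = 0.02022 m.

20.2 mm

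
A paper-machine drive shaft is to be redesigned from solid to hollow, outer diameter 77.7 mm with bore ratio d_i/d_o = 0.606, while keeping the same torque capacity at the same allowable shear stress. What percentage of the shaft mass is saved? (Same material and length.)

Equal τ_max and T ⇒ the solid shaft needs d_s³ = d_o³(1−k⁴), so d_s = 77.7·(1−0.606⁴)^(1/3) = 74.04 mm.
Area ratio A_h/A_s = d_o²(1−k²)/d_s² = (1−k²)/(1−k⁴)^(2/3) = 0.6969.
Mass saving = 1 − 0.6969 = 30.3 %.

30.3 %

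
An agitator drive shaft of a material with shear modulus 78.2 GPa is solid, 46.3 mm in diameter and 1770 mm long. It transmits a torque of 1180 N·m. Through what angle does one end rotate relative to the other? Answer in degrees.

J = πd⁴/32 = π(0.0463)⁴/32 = 4.512×10^-7 m⁴.
θ = T·L/(G·J) = 1180 × 1.77 / (78.2×10⁹ × 4.512×10^-7) = 0.05920 rad.

3.39°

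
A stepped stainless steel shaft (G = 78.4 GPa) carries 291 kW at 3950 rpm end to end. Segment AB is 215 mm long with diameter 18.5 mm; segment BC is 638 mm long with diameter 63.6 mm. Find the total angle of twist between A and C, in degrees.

9.82°

ω = 2π·3950/60 = 413.6 rad/s, so T = P/ω = 291×10³ / 413.6 = 703.5 N·m.
J_AB = π(0.0185)⁴/32 = 1.15×10^-8 m⁴; J_BC = π(0.0636)⁴/32 = 1.61×10^-6 m⁴.
θ = (T/G)·Σ L_i/J_i = (703.5/78.4×10⁹)·(0.215/1.15×10^-8 + 0.638/1.61×10^-6) = 0.1713 rad.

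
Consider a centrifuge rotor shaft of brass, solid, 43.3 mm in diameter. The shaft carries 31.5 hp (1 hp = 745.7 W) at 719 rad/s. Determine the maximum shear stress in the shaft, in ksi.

0.297 ksi

ω = 719 rad/s, so T = P/ω = 31.5×745.7 / 719.0 = 32.67 N·m.
J = πd⁴/32 = π(0.0433)⁴/32 = 3.451×10^-7 m⁴.
τ_max = T·r/J = 32.67 × 0.0216 / 3.451×10^-7 = 2.050×10^6 Pa.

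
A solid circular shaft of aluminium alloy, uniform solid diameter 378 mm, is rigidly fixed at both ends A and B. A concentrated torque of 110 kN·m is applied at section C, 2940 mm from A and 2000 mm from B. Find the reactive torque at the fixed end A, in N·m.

44500 N·m

With uniform GJ and both ends fixed, compatibility θ_AC = θ_CB gives T_A·a = T_B·b, together with T_A + T_B = T₀.
T_A = T₀·b/(a+b) = 110000·2000/4940 = 44530 N·m; T_B = 65470 N·m.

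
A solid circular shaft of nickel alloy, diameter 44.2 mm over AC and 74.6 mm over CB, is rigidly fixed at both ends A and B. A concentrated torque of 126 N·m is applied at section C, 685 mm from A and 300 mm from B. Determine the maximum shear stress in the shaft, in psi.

Compatibility: T_A·a/J_AC = T_B·b/J_CB with T_A + T_B = T₀.
J_AC = 3.75×10^-7 m⁴, J_CB = 3.04×10^-6 m⁴, so T_A = T₀·(J_AC/a)/((J_AC/a)+(J_CB/b)) = 6.452 N·m, T_B = 119.5 N·m.
τ in each portion: τ_AC = 3.81×10^5 Pa, τ_CB = 1.47×10^6 Pa; maximum is in CB.
τ_max = T_CB·r/J = 119.5·0.0373/3.04×10^-6 = 1.467×10^6 Pa.

213 psi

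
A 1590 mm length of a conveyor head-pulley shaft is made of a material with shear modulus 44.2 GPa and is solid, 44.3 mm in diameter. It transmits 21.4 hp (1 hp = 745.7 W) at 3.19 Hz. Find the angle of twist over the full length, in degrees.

4.34°

ω = 2π·3.19 = 20.04 rad/s, so T = P/ω = 21.4×745.7 / 20.04 = 796.2 N·m.
J = πd⁴/32 = π(0.0443)⁴/32 = 3.781×10^-7 m⁴.
θ = T·L/(G·J) = 796.2 × 1.59 / (44.2×10⁹ × 3.781×10^-7) = 0.07575 rad.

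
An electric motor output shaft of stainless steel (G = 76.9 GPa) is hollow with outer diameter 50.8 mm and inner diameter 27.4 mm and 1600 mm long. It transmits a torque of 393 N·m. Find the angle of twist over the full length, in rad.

0.0137 rad

J = π(d_o⁴ − d_i⁴)/32 = π(0.0508⁴ − 0.0274⁴)/32 = 5.985×10^-7 m⁴.
θ = T·L/(G·J) = 393.0 × 1.60 / (76.9×10⁹ × 5.985×10^-7) = 0.01366 rad.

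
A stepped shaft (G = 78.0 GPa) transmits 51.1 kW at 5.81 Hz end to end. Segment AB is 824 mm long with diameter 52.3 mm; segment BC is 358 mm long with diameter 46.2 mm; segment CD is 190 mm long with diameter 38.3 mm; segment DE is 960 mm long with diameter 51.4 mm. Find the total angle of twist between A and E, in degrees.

4.34°

ω = 2π·5.81 = 36.51 rad/s, so T = P/ω = 51.1×10³ / 36.51 = 1400 N·m.
J_AB = π(0.0523)⁴/32 = 7.35×10^-7 m⁴; J_BC = π(0.0462)⁴/32 = 4.47×10^-7 m⁴; J_CD = π(0.0383)⁴/32 = 2.11×10^-7 m⁴; J_DE = π(0.0514)⁴/32 = 6.85×10^-7 m⁴.
θ = (T/G)·Σ L_i/J_i = (1400/78.0×10⁹)·(0.824/7.35×10^-7 + 0.358/4.47×10^-7 + 0.190/2.11×10^-7 + 0.960/6.85×10^-7) = 0.07578 rad.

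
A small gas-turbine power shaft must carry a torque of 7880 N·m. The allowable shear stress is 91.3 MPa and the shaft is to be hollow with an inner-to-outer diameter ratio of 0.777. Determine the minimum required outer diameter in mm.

For a hollow shaft with d_i/d_o = 0.777: τ_max = 16T/(π d_o³ (1−k⁴)), so d_o = [16T/(π τ_allow (1−k⁴))]^(1/3) = [16·7880/(π·9.13×10^7·0.6355)]^(1/3) = 0.08844 m.

88.4 mm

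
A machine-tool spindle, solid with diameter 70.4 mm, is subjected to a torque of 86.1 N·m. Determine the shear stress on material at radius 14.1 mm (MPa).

J = πd⁴/32 = π(0.0704)⁴/32 = 2.412×10^-6 m⁴.
Shear stress varies linearly with radius: τ = T·r/J = 86.10 × 0.0141 / 2.412×10^-6 = 5.034×10^5 Pa.

0.503 MPa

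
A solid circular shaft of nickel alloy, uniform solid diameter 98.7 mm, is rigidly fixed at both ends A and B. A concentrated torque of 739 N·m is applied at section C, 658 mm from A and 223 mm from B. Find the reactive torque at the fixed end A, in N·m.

With uniform GJ and both ends fixed, compatibility θ_AC = θ_CB gives T_A·a = T_B·b, together with T_A + T_B = T₀.
T_A = T₀·b/(a+b) = 739.0·223/881.0 = 187.1 N·m; T_B = 551.9 N·m.

187 N·m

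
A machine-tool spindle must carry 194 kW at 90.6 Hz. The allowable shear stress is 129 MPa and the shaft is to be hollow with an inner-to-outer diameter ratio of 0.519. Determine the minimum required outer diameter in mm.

24.4 mm

ω = 2π·90.6 = 569.3 rad/s, so T = P/ω = 194×10³ / 569.3 = 340.8 N·m.
For a hollow shaft with d_i/d_o = 0.519: τ_max = 16T/(π d_o³ (1−k⁴)), so d_o = [16T/(π τ_allow (1−k⁴))]^(1/3) = [16·340.8/(π·1.29×10^8·0.9274)]^(1/3) = 0.02439 m.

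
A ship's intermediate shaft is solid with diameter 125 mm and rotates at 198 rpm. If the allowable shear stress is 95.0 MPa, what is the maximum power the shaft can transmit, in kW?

755 kW

J = πd⁴/32 = π(0.125)⁴/32 = 2.397×10^-5 m⁴.
T_max = τ_allow·J/r = 9.50×10^7 × 2.397×10^-5 / 0.0625 = 36430 N·m.
ω = 2π·198/60 = 20.73 rad/s, so P_max = T_max·ω = 7.554×10^5 W.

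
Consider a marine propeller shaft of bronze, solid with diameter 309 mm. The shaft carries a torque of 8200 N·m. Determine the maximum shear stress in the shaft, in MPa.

J = πd⁴/32 = π(0.309)⁴/32 = 8.950×10^-4 m⁴.
τ_max = T·r/J = 8200 × 0.154 / 8.950×10^-4 = 1.415×10^6 Pa.

1.42 MPa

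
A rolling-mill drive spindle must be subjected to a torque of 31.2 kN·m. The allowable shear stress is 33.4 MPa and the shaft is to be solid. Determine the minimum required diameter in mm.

For a solid shaft τ_max = 16T/(πd³), so d = (16T/(π τ_allow))^(1/3) = (16·31200/(π·3.34×10^7))^(1/3) = 0.1682 m.

168 mm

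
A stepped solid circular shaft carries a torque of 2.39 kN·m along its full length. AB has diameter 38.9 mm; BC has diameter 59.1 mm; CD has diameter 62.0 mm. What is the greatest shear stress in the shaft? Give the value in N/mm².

207 N/mm²

Under the same torque, τ_max = 16T/(πd³) is largest where d is smallest — segment AB (d = 38.9 mm).
τ_max = 16·2390/(π·(0.0389)³) = 2.068×10^8 Pa.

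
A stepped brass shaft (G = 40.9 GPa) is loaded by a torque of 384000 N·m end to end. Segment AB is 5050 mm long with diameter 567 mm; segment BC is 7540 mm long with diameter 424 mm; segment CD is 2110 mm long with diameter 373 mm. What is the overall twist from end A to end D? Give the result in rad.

0.0374 rad

J_AB = π(0.567)⁴/32 = 0.0101 m⁴; J_BC = π(0.424)⁴/32 = 3.17×10^-3 m⁴; J_CD = π(0.373)⁴/32 = 1.90×10^-3 m⁴.
θ = (T/G)·Σ L_i/J_i = (384000/40.9×10⁹)·(5.05/0.0101 + 7.54/3.17×10^-3 + 2.11/1.90×10^-3) = 0.03741 rad.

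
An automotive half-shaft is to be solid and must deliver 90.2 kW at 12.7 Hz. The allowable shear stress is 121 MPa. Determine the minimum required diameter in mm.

ω = 2π·12.7 = 79.80 rad/s, so T = P/ω = 90.2×10³ / 79.80 = 1130 N·m.
For a solid shaft τ_max = 16T/(πd³), so d = (16T/(π τ_allow))^(1/3) = (16·1130/(π·1.21×10^8))^(1/3) = 0.03624 m.

36.2 mm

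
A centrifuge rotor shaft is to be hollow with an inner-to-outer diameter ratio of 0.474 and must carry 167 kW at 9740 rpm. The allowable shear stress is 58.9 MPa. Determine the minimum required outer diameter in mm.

ω = 2π·9740/60 = 1020 rad/s, so T = P/ω = 167×10³ / 1020 = 163.7 N·m.
For a hollow shaft with d_i/d_o = 0.474: τ_max = 16T/(π d_o³ (1−k⁴)), so d_o = [16T/(π τ_allow (1−k⁴))]^(1/3) = [16·163.7/(π·5.89×10^7·0.9495)]^(1/3) = 0.02461 m.

24.6 mm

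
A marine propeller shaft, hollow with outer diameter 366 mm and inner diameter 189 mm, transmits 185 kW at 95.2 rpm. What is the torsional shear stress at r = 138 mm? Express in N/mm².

1.56 N/mm²

ω = 2π·95.2/60 = 9.969 rad/s, so T = P/ω = 185×10³ / 9.969 = 18560 N·m.
J = π(d_o⁴ − d_i⁴)/32 = π(0.366⁴ − 0.189⁴)/32 = 1.636×10^-3 m⁴.
Shear stress varies linearly with radius: τ = T·r/J = 18560 × 0.138 / 1.636×10^-3 = 1.565×10^6 Pa.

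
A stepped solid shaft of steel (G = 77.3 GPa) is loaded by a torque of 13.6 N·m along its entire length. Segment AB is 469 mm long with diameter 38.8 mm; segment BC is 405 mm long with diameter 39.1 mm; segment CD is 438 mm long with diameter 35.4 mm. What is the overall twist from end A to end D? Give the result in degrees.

J_AB = π(0.0388)⁴/32 = 2.22×10^-7 m⁴; J_BC = π(0.0391)⁴/32 = 2.29×10^-7 m⁴; J_CD = π(0.0354)⁴/32 = 1.54×10^-7 m⁴.
θ = (T/G)·Σ L_i/J_i = (13.60/77.3×10⁹)·(0.469/2.22×10^-7 + 0.405/2.29×10^-7 + 0.438/1.54×10^-7) = 1.181×10^-3 rad.

0.0677°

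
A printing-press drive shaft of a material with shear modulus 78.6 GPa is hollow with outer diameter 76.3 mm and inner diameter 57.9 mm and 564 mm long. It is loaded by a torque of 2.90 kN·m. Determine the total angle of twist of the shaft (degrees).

0.536°

J = π(d_o⁴ − d_i⁴)/32 = π(0.0763⁴ − 0.0579⁴)/32 = 2.224×10^-6 m⁴.
θ = T·L/(G·J) = 2900 × 0.564 / (78.6×10⁹ × 2.224×10^-6) = 9.357×10^-3 rad.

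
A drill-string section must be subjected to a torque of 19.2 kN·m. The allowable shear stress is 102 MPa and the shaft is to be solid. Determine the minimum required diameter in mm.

98.6 mm

For a solid shaft τ_max = 16T/(πd³), so d = (16T/(π τ_allow))^(1/3) = (16·19200/(π·1.02×10^8))^(1/3) = 0.09860 m.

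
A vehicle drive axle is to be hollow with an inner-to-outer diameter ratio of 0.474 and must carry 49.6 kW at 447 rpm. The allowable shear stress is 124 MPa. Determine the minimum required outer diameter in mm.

ω = 2π·447/60 = 46.81 rad/s, so T = P/ω = 49.6×10³ / 46.81 = 1060 N·m.
For a hollow shaft with d_i/d_o = 0.474: τ_max = 16T/(π d_o³ (1−k⁴)), so d_o = [16T/(π τ_allow (1−k⁴))]^(1/3) = [16·1060/(π·1.24×10^8·0.9495)]^(1/3) = 0.03579 m.

35.8 mm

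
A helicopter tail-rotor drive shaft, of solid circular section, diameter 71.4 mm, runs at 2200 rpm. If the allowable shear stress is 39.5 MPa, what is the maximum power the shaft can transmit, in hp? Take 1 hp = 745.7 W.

J = πd⁴/32 = π(0.0714)⁴/32 = 2.551×10^-6 m⁴.
T_max = τ_allow·J/r = 3.95×10^7 × 2.551×10^-6 / 0.0357 = 2823 N·m.
ω = 2π·2200/60 = 230.4 rad/s, so P_max = T_max·ω = 6.504×10^5 W.

872 hp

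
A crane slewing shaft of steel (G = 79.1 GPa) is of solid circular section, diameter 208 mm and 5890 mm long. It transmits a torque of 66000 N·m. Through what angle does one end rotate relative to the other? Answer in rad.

J = πd⁴/32 = π(0.208)⁴/32 = 1.838×10^-4 m⁴.
θ = T·L/(G·J) = 66000 × 5.89 / (79.1×10⁹ × 1.838×10^-4) = 0.02674 rad.

0.0267 rad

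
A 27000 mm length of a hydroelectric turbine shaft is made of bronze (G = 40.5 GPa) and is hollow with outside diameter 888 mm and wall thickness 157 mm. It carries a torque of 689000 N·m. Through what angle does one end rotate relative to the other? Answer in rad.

J = π(d_o⁴ − d_i⁴)/32 = π(0.888⁴ − 0.574⁴)/32 = 0.05039 m⁴.
θ = T·L/(G·J) = 689000 × 27.0 / (40.5×10⁹ × 0.05039) = 9.116×10^-3 rad.

0.00912 rad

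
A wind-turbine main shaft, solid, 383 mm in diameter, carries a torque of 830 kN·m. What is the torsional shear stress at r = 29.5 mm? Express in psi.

1680 psi

J = πd⁴/32 = π(0.383)⁴/32 = 2.112×10^-3 m⁴.
Shear stress varies linearly with radius: τ = T·r/J = 830000 × 0.0295 / 2.112×10^-3 = 1.159×10^7 Pa.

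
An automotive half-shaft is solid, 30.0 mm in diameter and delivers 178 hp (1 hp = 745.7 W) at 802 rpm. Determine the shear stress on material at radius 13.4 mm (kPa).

ω = 2π·802/60 = 83.99 rad/s, so T = P/ω = 178×745.7 / 83.99 = 1580 N·m.
J = πd⁴/32 = π(0.0300)⁴/32 = 7.952×10^-8 m⁴.
Shear stress varies linearly with radius: τ = T·r/J = 1580 × 0.0134 / 7.952×10^-8 = 2.663×10^8 Pa.

266000 kPa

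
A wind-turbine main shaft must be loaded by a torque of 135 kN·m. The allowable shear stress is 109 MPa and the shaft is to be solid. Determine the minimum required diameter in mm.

185 mm

For a solid shaft τ_max = 16T/(πd³), so d = (16T/(π τ_allow))^(1/3) = (16·135000/(π·1.09×10^8))^(1/3) = 0.1848 m.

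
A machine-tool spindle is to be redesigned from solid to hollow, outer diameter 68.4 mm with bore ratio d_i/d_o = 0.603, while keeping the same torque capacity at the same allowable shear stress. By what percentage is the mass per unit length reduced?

30.1 %

Equal τ_max and T ⇒ the solid shaft needs d_s³ = d_o³(1−k⁴), so d_s = 68.4·(1−0.603⁴)^(1/3) = 65.24 mm.
Area ratio A_h/A_s = d_o²(1−k²)/d_s² = (1−k²)/(1−k⁴)^(2/3) = 0.6995.
Mass saving = 1 − 0.6995 = 30.1 %.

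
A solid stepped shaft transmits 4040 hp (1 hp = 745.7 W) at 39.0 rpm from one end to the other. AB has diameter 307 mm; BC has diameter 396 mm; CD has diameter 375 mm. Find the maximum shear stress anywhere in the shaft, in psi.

18800 psi

ω = 2π·39.0/60 = 4.084 rad/s, so T = P/ω = 4040×745.7 / 4.084 = 737700 N·m.
Under the same torque, τ_max = 16T/(πd³) is largest where d is smallest — segment AB (d = 307 mm).
τ_max = 16·737700/(π·(0.307)³) = 1.298×10^8 Pa.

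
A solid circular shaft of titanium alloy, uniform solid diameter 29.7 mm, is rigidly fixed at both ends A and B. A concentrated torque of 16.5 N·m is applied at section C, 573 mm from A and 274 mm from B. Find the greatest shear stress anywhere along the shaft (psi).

With uniform GJ and both ends fixed, compatibility θ_AC = θ_CB gives T_A·a = T_B·b, together with T_A + T_B = T₀.
T_A = T₀·b/(a+b) = 16.50·274/847.0 = 5.338 N·m; T_B = 11.16 N·m.
τ in each portion: τ_AC = 1.04×10^6 Pa, τ_CB = 2.17×10^6 Pa; maximum is in CB.
τ_max = T_CB·r/J = 11.16·0.0149/7.64×10^-8 = 2.170×10^6 Pa.

315 psi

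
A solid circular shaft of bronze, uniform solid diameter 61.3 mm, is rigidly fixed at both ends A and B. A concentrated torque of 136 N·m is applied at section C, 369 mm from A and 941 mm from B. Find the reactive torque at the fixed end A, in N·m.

With uniform GJ and both ends fixed, compatibility θ_AC = θ_CB gives T_A·a = T_B·b, together with T_A + T_B = T₀.
T_A = T₀·b/(a+b) = 136.0·941/1310 = 97.69 N·m; T_B = 38.31 N·m.

97.7 N·m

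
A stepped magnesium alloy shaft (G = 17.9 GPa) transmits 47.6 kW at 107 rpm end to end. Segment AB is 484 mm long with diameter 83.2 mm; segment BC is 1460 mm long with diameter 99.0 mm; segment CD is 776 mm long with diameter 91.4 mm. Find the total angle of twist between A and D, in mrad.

88.0 mrad

ω = 2π·107/60 = 11.21 rad/s, so T = P/ω = 47.6×10³ / 11.21 = 4248 N·m.
J_AB = π(0.0832)⁴/32 = 4.70×10^-6 m⁴; J_BC = π(0.0990)⁴/32 = 9.43×10^-6 m⁴; J_CD = π(0.0914)⁴/32 = 6.85×10^-6 m⁴.
θ = (T/G)·Σ L_i/J_i = (4248/17.9×10⁹)·(0.484/4.70×10^-6 + 1.46/9.43×10^-6 + 0.776/6.85×10^-6) = 0.08804 rad.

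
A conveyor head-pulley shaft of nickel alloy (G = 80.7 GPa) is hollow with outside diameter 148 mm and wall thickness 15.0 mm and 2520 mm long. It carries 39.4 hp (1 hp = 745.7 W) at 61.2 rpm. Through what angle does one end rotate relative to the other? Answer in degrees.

0.292°

ω = 2π·61.2/60 = 6.409 rad/s, so T = P/ω = 39.4×745.7 / 6.409 = 4584 N·m.
J = π(d_o⁴ − d_i⁴)/32 = π(0.148⁴ − 0.118⁴)/32 = 2.807×10^-5 m⁴.
θ = T·L/(G·J) = 4584 × 2.52 / (80.7×10⁹ × 2.807×10^-5) = 5.100×10^-3 rad.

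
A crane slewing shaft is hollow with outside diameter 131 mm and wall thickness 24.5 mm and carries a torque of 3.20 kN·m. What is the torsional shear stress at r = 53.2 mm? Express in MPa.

6.96 MPa

J = π(d_o⁴ − d_i⁴)/32 = π(0.131⁴ − 0.0820⁴)/32 = 2.447×10^-5 m⁴.
Shear stress varies linearly with radius: τ = T·r/J = 3200 × 0.0532 / 2.447×10^-5 = 6.956×10^6 Pa.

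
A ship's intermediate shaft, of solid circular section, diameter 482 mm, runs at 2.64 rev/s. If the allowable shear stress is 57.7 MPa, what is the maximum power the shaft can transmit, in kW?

21000 kW

J = πd⁴/32 = π(0.482)⁴/32 = 5.299×10^-3 m⁴.
T_max = τ_allow·J/r = 5.77×10^7 × 5.299×10^-3 / 0.241 = 1.269e6 N·m.
ω = 2π·2.64 = 16.59 rad/s, so P_max = T_max·ω = 2.104×10^7 W.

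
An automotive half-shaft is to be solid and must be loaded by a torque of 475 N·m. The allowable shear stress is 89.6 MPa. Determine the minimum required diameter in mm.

For a solid shaft τ_max = 16T/(πd³), so d = (16T/(π τ_allow))^(1/3) = (16·475.0/(π·8.96×10^7))^(1/3) = 0.03000 m.

30.0 mm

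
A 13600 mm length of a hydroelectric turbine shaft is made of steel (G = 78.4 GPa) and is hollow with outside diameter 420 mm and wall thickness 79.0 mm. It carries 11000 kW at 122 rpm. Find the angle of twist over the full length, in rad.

0.0576 rad

ω = 2π·122/60 = 12.78 rad/s, so T = P/ω = 11000×10³ / 12.78 = 861000 N·m.
J = π(d_o⁴ − d_i⁴)/32 = π(0.420⁴ − 0.262⁴)/32 = 2.592×10^-3 m⁴.
θ = T·L/(G·J) = 861000 × 13.6 / (78.4×10⁹ × 2.592×10^-3) = 0.05762 rad.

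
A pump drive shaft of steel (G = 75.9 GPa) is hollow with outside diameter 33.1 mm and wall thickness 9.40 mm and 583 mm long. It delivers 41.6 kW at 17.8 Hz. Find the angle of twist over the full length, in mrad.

25.1 mrad

ω = 2π·17.8 = 111.8 rad/s, so T = P/ω = 41.6×10³ / 111.8 = 372.0 N·m.
J = π(d_o⁴ − d_i⁴)/32 = π(0.0331⁴ − 0.0143⁴)/32 = 1.137×10^-7 m⁴.
θ = T·L/(G·J) = 372.0 × 0.583 / (75.9×10⁹ × 1.137×10^-7) = 0.02512 rad.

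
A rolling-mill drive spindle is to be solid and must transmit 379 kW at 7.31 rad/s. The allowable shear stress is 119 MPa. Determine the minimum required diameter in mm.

ω = 7.31 rad/s, so T = P/ω = 379×10³ / 7.310 = 51850 N·m.
For a solid shaft τ_max = 16T/(πd³), so d = (16T/(π τ_allow))^(1/3) = (16·51850/(π·1.19×10^8))^(1/3) = 0.1304 m.

130 mm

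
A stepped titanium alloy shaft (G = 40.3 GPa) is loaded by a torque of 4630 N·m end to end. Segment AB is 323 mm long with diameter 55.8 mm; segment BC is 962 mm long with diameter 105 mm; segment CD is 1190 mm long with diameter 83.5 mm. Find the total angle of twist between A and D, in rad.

0.0769 rad

J_AB = π(0.0558)⁴/32 = 9.52×10^-7 m⁴; J_BC = π(0.105)⁴/32 = 1.19×10^-5 m⁴; J_CD = π(0.0835)⁴/32 = 4.77×10^-6 m⁴.
θ = (T/G)·Σ L_i/J_i = (4630/40.3×10⁹)·(0.323/9.52×10^-7 + 0.962/1.19×10^-5 + 1.19/4.77×10^-6) = 0.07690 rad.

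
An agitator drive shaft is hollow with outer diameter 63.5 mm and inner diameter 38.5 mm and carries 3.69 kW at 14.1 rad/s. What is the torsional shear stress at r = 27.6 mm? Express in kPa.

ω = 14.1 rad/s, so T = P/ω = 3.69×10³ / 14.10 = 261.7 N·m.
J = π(d_o⁴ − d_i⁴)/32 = π(0.0635⁴ − 0.0385⁴)/32 = 1.381×10^-6 m⁴.
Shear stress varies linearly with radius: τ = T·r/J = 261.7 × 0.0276 / 1.381×10^-6 = 5.232×10^6 Pa.

5230 kPa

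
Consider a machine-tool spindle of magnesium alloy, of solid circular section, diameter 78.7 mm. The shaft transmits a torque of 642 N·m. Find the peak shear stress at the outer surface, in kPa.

J = πd⁴/32 = π(0.0787)⁴/32 = 3.766×10^-6 m⁴.
τ_max = T·r/J = 642.0 × 0.0394 / 3.766×10^-6 = 6.708×10^6 Pa.

6710 kPa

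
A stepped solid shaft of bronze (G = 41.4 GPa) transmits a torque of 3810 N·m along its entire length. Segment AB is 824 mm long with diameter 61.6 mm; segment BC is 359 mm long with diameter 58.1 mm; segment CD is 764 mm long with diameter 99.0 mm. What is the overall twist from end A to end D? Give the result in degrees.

J_AB = π(0.0616)⁴/32 = 1.41×10^-6 m⁴; J_BC = π(0.0581)⁴/32 = 1.12×10^-6 m⁴; J_CD = π(0.0990)⁴/32 = 9.43×10^-6 m⁴.
θ = (T/G)·Σ L_i/J_i = (3810/41.4×10⁹)·(0.824/1.41×10^-6 + 0.359/1.12×10^-6 + 0.764/9.43×10^-6) = 0.09063 rad.

5.19°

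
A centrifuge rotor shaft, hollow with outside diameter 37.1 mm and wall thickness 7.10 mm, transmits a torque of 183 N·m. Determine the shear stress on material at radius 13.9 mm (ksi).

2.32 ksi

J = π(d_o⁴ − d_i⁴)/32 = π(0.0371⁴ − 0.0229⁴)/32 = 1.590×10^-7 m⁴.
Shear stress varies linearly with radius: τ = T·r/J = 183.0 × 0.0139 / 1.590×10^-7 = 1.600×10^7 Pa.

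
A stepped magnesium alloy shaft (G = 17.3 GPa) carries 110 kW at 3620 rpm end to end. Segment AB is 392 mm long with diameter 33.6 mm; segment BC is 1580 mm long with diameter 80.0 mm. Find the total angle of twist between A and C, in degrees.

ω = 2π·3620/60 = 379.1 rad/s, so T = P/ω = 110×10³ / 379.1 = 290.2 N·m.
J_AB = π(0.0336)⁴/32 = 1.25×10^-7 m⁴; J_BC = π(0.0800)⁴/32 = 4.02×10^-6 m⁴.
θ = (T/G)·Σ L_i/J_i = (290.2/17.3×10⁹)·(0.392/1.25×10^-7 + 1.58/4.02×10^-6) = 0.05914 rad.

3.39°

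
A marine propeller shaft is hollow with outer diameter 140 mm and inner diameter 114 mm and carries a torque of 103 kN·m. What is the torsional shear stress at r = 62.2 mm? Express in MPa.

303 MPa

J = π(d_o⁴ − d_i⁴)/32 = π(0.140⁴ − 0.114⁴)/32 = 2.113×10^-5 m⁴.
Shear stress varies linearly with radius: τ = T·r/J = 103000 × 0.0622 / 2.113×10^-5 = 3.031×10^8 Pa.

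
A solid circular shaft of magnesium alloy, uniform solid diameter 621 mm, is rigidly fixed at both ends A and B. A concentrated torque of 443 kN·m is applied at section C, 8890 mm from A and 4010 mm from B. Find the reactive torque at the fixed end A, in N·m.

With uniform GJ and both ends fixed, compatibility θ_AC = θ_CB gives T_A·a = T_B·b, together with T_A + T_B = T₀.
T_A = T₀·b/(a+b) = 443000·4010/12900 = 137700 N·m; T_B = 305300 N·m.

138000 N·m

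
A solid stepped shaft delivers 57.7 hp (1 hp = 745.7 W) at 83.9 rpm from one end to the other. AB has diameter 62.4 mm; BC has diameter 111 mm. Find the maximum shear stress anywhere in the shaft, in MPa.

103 MPa

ω = 2π·83.9/60 = 8.786 rad/s, so T = P/ω = 57.7×745.7 / 8.786 = 4897 N·m.
Under the same torque, τ_max = 16T/(πd³) is largest where d is smallest — segment AB (d = 62.4 mm).
τ_max = 16·4897/(π·(0.0624)³) = 1.027×10^8 Pa.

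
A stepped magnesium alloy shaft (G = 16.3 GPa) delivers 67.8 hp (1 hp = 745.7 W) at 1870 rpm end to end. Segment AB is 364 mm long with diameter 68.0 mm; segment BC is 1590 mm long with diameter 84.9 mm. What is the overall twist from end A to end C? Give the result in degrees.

ω = 2π·1870/60 = 195.8 rad/s, so T = P/ω = 67.8×745.7 / 195.8 = 258.2 N·m.
J_AB = π(0.0680)⁴/32 = 2.10×10^-6 m⁴; J_BC = π(0.0849)⁴/32 = 5.10×10^-6 m⁴.
θ = (T/G)·Σ L_i/J_i = (258.2/16.3×10⁹)·(0.364/2.10×10^-6 + 1.59/5.10×10^-6) = 7.684×10^-3 rad.

0.440°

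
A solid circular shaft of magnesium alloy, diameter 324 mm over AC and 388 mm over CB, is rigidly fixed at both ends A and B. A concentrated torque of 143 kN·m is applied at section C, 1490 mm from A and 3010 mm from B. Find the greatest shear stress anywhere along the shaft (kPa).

10600 kPa

Compatibility: T_A·a/J_AC = T_B·b/J_CB with T_A + T_B = T₀.
J_AC = 1.08×10^-3 m⁴, J_CB = 2.22×10^-3 m⁴, so T_A = T₀·(J_AC/a)/((J_AC/a)+(J_CB/b)) = 70860 N·m, T_B = 72140 N·m.
τ in each portion: τ_AC = 1.06×10^7 Pa, τ_CB = 6.29×10^6 Pa; maximum is in AC.
τ_max = T_AC·r/J = 70860·0.162/1.08×10^-3 = 1.061×10^7 Pa.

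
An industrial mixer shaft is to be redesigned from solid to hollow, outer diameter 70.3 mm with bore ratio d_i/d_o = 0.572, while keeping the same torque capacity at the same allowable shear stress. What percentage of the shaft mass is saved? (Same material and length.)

27.4 %

Equal τ_max and T ⇒ the solid shaft needs d_s³ = d_o³(1−k⁴), so d_s = 70.3·(1−0.572⁴)^(1/3) = 67.70 mm.
Area ratio A_h/A_s = d_o²(1−k²)/d_s² = (1−k²)/(1−k⁴)^(2/3) = 0.7256.
Mass saving = 1 − 0.7256 = 27.4 %.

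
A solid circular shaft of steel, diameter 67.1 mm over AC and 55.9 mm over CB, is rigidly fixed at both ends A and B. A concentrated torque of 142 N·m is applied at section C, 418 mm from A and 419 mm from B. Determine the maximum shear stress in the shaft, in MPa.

Compatibility: T_A·a/J_AC = T_B·b/J_CB with T_A + T_B = T₀.
J_AC = 1.99×10^-6 m⁴, J_CB = 9.59×10^-7 m⁴, so T_A = T₀·(J_AC/a)/((J_AC/a)+(J_CB/b)) = 95.91 N·m, T_B = 46.09 N·m.
τ in each portion: τ_AC = 1.62×10^6 Pa, τ_CB = 1.34×10^6 Pa; maximum is in AC.
τ_max = T_AC·r/J = 95.91·0.0335/1.99×10^-6 = 1.617×10^6 Pa.

1.62 MPa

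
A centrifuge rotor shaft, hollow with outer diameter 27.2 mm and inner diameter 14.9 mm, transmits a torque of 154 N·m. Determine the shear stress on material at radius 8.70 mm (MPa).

J = π(d_o⁴ − d_i⁴)/32 = π(0.0272⁴ − 0.0149⁴)/32 = 4.890×10^-8 m⁴.
Shear stress varies linearly with radius: τ = T·r/J = 154.0 × 0.00870 / 4.890×10^-8 = 2.740×10^7 Pa.

27.4 MPa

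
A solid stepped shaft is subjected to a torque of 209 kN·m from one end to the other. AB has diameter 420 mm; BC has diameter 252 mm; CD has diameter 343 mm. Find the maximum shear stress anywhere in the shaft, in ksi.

Under the same torque, τ_max = 16T/(πd³) is largest where d is smallest — segment BC (d = 252 mm).
τ_max = 16·209000/(π·(0.252)³) = 6.651×10^7 Pa.

9.65 ksi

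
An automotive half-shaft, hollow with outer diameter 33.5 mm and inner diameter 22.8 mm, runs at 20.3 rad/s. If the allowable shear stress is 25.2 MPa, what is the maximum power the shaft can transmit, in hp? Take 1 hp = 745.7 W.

3.98 hp

J = π(d_o⁴ − d_i⁴)/32 = π(0.0335⁴ − 0.0228⁴)/32 = 9.712×10^-8 m⁴.
T_max = τ_allow·J/r = 2.52×10^7 × 9.712×10^-8 / 0.0168 = 146.1 N·m.
ω = 20.3 rad/s, so P_max = T_max·ω = 2966 W.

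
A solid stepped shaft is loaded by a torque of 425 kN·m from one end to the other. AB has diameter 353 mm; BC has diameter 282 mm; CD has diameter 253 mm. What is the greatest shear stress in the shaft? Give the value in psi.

Under the same torque, τ_max = 16T/(πd³) is largest where d is smallest — segment CD (d = 253 mm).
τ_max = 16·425000/(π·(0.253)³) = 1.337×10^8 Pa.

19400 psi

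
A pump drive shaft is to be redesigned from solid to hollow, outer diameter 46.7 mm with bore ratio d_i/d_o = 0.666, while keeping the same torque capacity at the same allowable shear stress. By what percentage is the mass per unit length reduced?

Equal τ_max and T ⇒ the solid shaft needs d_s³ = d_o³(1−k⁴), so d_s = 46.7·(1−0.666⁴)^(1/3) = 43.41 mm.
Area ratio A_h/A_s = d_o²(1−k²)/d_s² = (1−k²)/(1−k⁴)^(2/3) = 0.6439.
Mass saving = 1 − 0.6439 = 35.6 %.

35.6 %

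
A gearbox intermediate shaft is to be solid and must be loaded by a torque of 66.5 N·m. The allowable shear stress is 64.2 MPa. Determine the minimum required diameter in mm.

17.4 mm

For a solid shaft τ_max = 16T/(πd³), so d = (16T/(π τ_allow))^(1/3) = (16·66.50/(π·6.42×10^7))^(1/3) = 0.01741 m.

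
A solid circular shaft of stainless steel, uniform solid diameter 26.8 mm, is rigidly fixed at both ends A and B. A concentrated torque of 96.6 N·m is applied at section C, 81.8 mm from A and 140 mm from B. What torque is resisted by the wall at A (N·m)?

With uniform GJ and both ends fixed, compatibility θ_AC = θ_CB gives T_A·a = T_B·b, together with T_A + T_B = T₀.
T_A = T₀·b/(a+b) = 96.60·140/221.8 = 60.97 N·m; T_B = 35.63 N·m.

61.0 N·m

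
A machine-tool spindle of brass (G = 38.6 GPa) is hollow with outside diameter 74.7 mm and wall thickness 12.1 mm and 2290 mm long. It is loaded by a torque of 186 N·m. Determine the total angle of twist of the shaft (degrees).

0.261°

J = π(d_o⁴ − d_i⁴)/32 = π(0.0747⁴ − 0.0505⁴)/32 = 2.418×10^-6 m⁴.
θ = T·L/(G·J) = 186.0 × 2.29 / (38.6×10⁹ × 2.418×10^-6) = 4.563×10^-3 rad.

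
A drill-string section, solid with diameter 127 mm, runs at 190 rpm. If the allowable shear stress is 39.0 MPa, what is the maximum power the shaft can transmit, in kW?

312 kW

J = πd⁴/32 = π(0.127)⁴/32 = 2.554×10^-5 m⁴.
T_max = τ_allow·J/r = 3.90×10^7 × 2.554×10^-5 / 0.0635 = 15690 N·m.
ω = 2π·190/60 = 19.90 rad/s, so P_max = T_max·ω = 3.121×10^5 W.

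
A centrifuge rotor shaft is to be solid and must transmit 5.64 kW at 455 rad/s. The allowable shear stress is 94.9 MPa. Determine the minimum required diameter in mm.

8.73 mm

ω = 455 rad/s, so T = P/ω = 5.64×10³ / 455.0 = 12.40 N·m.
For a solid shaft τ_max = 16T/(πd³), so d = (16T/(π τ_allow))^(1/3) = (16·12.40/(π·9.49×10^7))^(1/3) = 0.008730 m.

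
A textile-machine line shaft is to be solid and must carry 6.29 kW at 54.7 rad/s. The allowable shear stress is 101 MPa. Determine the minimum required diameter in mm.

18.0 mm

ω = 54.7 rad/s, so T = P/ω = 6.29×10³ / 54.70 = 115.0 N·m.
For a solid shaft τ_max = 16T/(πd³), so d = (16T/(π τ_allow))^(1/3) = (16·115.0/(π·1.01×10^8))^(1/3) = 0.01797 m.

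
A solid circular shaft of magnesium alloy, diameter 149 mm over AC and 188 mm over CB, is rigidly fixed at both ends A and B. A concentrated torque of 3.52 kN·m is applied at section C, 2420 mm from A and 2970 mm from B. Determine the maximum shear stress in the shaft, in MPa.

1.82 MPa

Compatibility: T_A·a/J_AC = T_B·b/J_CB with T_A + T_B = T₀.
J_AC = 4.84×10^-5 m⁴, J_CB = 1.23×10^-4 m⁴, so T_A = T₀·(J_AC/a)/((J_AC/a)+(J_CB/b)) = 1148 N·m, T_B = 2372 N·m.
τ in each portion: τ_AC = 1.77×10^6 Pa, τ_CB = 1.82×10^6 Pa; maximum is in CB.
τ_max = T_CB·r/J = 2372·0.0940/1.23×10^-4 = 1.818×10^6 Pa.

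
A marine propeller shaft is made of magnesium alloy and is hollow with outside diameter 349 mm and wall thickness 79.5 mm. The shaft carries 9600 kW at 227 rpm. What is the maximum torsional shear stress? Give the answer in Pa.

ω = 2π·227/60 = 23.77 rad/s, so T = P/ω = 9600×10³ / 23.77 = 403800 N·m.
J = π(d_o⁴ − d_i⁴)/32 = π(0.349⁴ − 0.190⁴)/32 = 1.329×10^-3 m⁴.
τ_max = T·r/J = 403800 × 0.174 / 1.329×10^-3 = 5.304×10^7 Pa.

5.30e7 Pa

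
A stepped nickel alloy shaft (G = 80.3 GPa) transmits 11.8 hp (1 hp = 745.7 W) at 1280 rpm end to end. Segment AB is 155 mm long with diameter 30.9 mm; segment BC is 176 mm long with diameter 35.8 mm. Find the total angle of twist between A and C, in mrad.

2.31 mrad

ω = 2π·1280/60 = 134.0 rad/s, so T = P/ω = 11.8×745.7 / 134.0 = 65.65 N·m.
J_AB = π(0.0309)⁴/32 = 8.95×10^-8 m⁴; J_BC = π(0.0358)⁴/32 = 1.61×10^-7 m⁴.
θ = (T/G)·Σ L_i/J_i = (65.65/80.3×10⁹)·(0.155/8.95×10^-8 + 0.176/1.61×10^-7) = 2.308×10^-3 rad.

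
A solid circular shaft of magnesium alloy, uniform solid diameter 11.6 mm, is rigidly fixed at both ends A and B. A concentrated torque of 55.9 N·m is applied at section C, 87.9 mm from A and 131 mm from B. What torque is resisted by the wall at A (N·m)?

With uniform GJ and both ends fixed, compatibility θ_AC = θ_CB gives T_A·a = T_B·b, together with T_A + T_B = T₀.
T_A = T₀·b/(a+b) = 55.90·131/218.9 = 33.45 N·m; T_B = 22.45 N·m.

33.5 N·m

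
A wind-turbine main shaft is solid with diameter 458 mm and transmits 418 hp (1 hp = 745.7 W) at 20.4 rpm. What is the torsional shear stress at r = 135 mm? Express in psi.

ω = 2π·20.4/60 = 2.136 rad/s, so T = P/ω = 418×745.7 / 2.136 = 145900 N·m.
J = πd⁴/32 = π(0.458)⁴/32 = 4.320×10^-3 m⁴.
Shear stress varies linearly with radius: τ = T·r/J = 145900 × 0.135 / 4.320×10^-3 = 4.560×10^6 Pa.

661 psi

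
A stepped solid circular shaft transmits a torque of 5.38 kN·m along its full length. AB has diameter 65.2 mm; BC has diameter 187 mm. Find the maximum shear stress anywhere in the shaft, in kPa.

Under the same torque, τ_max = 16T/(πd³) is largest where d is smallest — segment AB (d = 65.2 mm).
τ_max = 16·5380/(π·(0.0652)³) = 9.886×10^7 Pa.

98900 kPa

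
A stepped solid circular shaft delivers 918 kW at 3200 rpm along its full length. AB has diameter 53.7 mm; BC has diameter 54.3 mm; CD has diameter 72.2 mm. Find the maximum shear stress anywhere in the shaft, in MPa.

ω = 2π·3200/60 = 335.1 rad/s, so T = P/ω = 918×10³ / 335.1 = 2739 N·m.
Under the same torque, τ_max = 16T/(πd³) is largest where d is smallest — segment AB (d = 53.7 mm).
τ_max = 16·2739/(π·(0.0537)³) = 9.010×10^7 Pa.

90.1 MPa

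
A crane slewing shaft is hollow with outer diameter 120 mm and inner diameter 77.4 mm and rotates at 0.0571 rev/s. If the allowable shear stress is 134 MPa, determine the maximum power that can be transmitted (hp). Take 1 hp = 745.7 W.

J = π(d_o⁴ − d_i⁴)/32 = π(0.120⁴ − 0.0774⁴)/32 = 1.683×10^-5 m⁴.
T_max = τ_allow·J/r = 1.34×10^8 × 1.683×10^-5 / 0.0600 = 37600 N·m.
ω = 2π·0.0571 = 0.3588 rad/s, so P_max = T_max·ω = 1.349×10^4 W.

18.1 hp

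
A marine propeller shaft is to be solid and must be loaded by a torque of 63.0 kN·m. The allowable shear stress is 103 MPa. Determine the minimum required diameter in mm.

146 mm

For a solid shaft τ_max = 16T/(πd³), so d = (16T/(π τ_allow))^(1/3) = (16·63000/(π·1.03×10^8))^(1/3) = 0.1460 m.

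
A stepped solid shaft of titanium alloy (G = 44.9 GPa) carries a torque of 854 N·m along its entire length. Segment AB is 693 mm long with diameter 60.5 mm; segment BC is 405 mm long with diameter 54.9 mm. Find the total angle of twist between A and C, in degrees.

1.07°

J_AB = π(0.0605)⁴/32 = 1.32×10^-6 m⁴; J_BC = π(0.0549)⁴/32 = 8.92×10^-7 m⁴.
θ = (T/G)·Σ L_i/J_i = (854.0/44.9×10⁹)·(0.693/1.32×10^-6 + 0.405/8.92×10^-7) = 0.01866 rad.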